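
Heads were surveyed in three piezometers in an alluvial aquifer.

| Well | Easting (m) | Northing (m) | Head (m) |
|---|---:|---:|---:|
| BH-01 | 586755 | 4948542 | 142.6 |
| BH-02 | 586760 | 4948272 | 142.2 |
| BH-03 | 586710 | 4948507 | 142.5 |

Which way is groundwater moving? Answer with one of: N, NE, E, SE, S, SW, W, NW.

SW

Differences from BH-01: to BH-02 (Δx, Δy, Δh) = (5, -270, -0.4); to BH-03 = (-45, -35, -0.1).
Determinant of the coordinate differences = 5·(-35) − (-45)·(-270) = -12325.
∂h/∂x = [(-0.4)·(-35) − (-0.1)·(-270)] / -12325 = +0.001055
∂h/∂y = [5·(-0.1) − (-45)·(-0.4)] / -12325 = +0.001501
Flow = −∇h = (-0.001055 east, -0.001501 north), which points southwest.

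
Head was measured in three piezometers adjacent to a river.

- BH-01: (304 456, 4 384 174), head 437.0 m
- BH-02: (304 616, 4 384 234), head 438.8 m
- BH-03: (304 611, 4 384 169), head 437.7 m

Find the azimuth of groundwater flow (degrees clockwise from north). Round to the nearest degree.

197°

Three-point gradient (reference BH-01): Δ to BH-02 = (160, 60, +1.8), Δ to BH-03 = (155, -5, +0.7).
∂h/∂x = +0.005050, ∂h/∂y = +0.01653 (det = -10100).
Flow direction (−∇h) has components (-0.005050 E, -0.01653 N).
Azimuth = atan2(E, N) = atan2(-0.005050, -0.01653) = 197.0° ≈ 197°.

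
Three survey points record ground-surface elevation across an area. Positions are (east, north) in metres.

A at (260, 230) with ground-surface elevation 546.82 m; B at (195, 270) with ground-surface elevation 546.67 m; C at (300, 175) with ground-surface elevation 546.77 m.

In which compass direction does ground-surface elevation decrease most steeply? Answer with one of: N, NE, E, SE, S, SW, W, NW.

Taking A as reference: B−A = (-65, 40, -0.15); C−A = (40, -55, -0.05).
Determinant of the coordinate differences = (-65)·(-55) − 40·40 = 1975.
∂z/∂x = [(-0.15)·(-55) − (-0.05)·40] / 1975 = +0.005190
∂z/∂y = [(-65)·(-0.05) − 40·(-0.15)] / 1975 = +0.004684
Steepest decrease is along −∇f = (-0.005190 E, -0.004684 N) → southwest.

SW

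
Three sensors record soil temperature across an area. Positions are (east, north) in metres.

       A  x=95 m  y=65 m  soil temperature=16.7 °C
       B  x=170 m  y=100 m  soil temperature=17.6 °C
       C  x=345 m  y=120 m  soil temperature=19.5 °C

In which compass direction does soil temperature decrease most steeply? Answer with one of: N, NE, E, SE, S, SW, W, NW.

W

Three-point gradient (reference A): Δ to B = (75, 35, +0.9), Δ to C = (250, 55, +2.8).
∂T/∂x = +0.01049, ∂T/∂y = +0.003243 (det = -4625).
Steepest decrease is along −∇f = (-0.01049 E, -0.003243 N) → west.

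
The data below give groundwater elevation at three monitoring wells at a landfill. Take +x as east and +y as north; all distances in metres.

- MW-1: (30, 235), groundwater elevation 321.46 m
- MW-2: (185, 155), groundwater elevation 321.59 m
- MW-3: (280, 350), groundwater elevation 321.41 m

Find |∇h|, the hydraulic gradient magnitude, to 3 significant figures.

With h = a·x + b·y + c and MW-1 as origin, the differences give:
  155·a + (-80)·b = +0.13
  250·a + 115·b = -0.05
Eliminate b (×115 and ×(-80), subtract): 37825·a = 10.950 → a = ∂h/∂x = +0.0002895
Back-substitute: b = ∂h/∂y = -0.001064.
|∇h| = √(0.0002895² + -0.001064²) = 0.001103

0.00110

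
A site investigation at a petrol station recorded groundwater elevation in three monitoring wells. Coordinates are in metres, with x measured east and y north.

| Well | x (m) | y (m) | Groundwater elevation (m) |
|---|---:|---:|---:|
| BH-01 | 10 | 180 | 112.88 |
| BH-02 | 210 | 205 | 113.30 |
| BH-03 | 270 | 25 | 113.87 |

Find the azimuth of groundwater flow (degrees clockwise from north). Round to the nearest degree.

315°

Taking BH-01 as reference: BH-02−BH-01 = (200, 25, +0.42); BH-03−BH-01 = (260, -155, +0.99).
Determinant of the coordinate differences = 200·(-155) − 260·25 = -37500.
∂h/∂x = [(+0.42)·(-155) − (+0.99)·25] / -37500 = +0.002396
∂h/∂y = [200·(+0.99) − 260·(+0.42)] / -37500 = -0.002368
Flow direction (−∇h) has components (-0.002396 E, +0.002368 N).
Azimuth = atan2(E, N) = atan2(-0.002396, +0.002368) = 314.7° ≈ 315°.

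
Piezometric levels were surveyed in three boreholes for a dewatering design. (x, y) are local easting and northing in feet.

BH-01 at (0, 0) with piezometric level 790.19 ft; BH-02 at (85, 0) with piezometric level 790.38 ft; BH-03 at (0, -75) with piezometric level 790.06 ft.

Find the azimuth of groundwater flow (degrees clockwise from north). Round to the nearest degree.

232°

∂h/∂x = (790.38 − 790.19) / (85 − 0) = +0.002235
∂h/∂y = (790.06 − 790.19) / (-75 − 0) = +0.001733
Flow direction (−∇h) has components (-0.002235 E, -0.001733 N).
Azimuth = atan2(E, N) = atan2(-0.002235, -0.001733) = 232.2° ≈ 232°.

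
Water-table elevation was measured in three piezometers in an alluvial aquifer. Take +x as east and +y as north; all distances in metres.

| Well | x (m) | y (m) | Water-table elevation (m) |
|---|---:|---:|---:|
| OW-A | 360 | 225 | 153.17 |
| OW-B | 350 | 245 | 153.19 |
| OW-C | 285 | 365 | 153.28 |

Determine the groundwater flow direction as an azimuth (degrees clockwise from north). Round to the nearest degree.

With h = a·x + b·y + c and OW-A as origin, the differences give:
  (-10)·a + 20·b = +0.02
  (-75)·a + 140·b = +0.11
Eliminate b (×140 and ×20, subtract): 100·a = 0.600 → a = ∂h/∂x = +0.006000
Back-substitute: b = ∂h/∂y = +0.004000.
Flow direction (−∇h) has components (-0.006000 E, -0.004000 N).
Azimuth = atan2(E, N) = atan2(-0.006000, -0.004000) = 236.3° ≈ 236°.

236°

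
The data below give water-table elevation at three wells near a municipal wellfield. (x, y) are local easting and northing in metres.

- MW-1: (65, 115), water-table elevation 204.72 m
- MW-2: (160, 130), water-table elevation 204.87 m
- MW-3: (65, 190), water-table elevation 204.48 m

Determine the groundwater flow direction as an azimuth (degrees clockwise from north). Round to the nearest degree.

327°

Three-point gradient (reference MW-1): Δ to MW-2 = (95, 15, +0.15), Δ to MW-3 = (0, 75, -0.24).
∂h/∂x = +0.002084, ∂h/∂y = -0.003200 (det = 7125).
Flow direction (−∇h) has components (-0.002084 E, +0.003200 N).
Azimuth = atan2(E, N) = atan2(-0.002084, +0.003200) = 326.9° ≈ 327°.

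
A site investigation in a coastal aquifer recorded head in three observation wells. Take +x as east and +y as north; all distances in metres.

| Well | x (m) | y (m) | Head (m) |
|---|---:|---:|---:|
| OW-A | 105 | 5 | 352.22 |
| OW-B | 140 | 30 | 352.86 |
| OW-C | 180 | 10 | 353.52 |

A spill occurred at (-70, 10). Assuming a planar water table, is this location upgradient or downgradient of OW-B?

downgradient

Taking OW-A as reference: OW-B−OW-A = (35, 25, +0.64); OW-C−OW-A = (75, 5, +1.30).
Determinant of the coordinate differences = 35·5 − 75·25 = -1700.
∂h/∂x = [(+0.64)·5 − (+1.30)·25] / -1700 = +0.01724
∂h/∂y = [35·(+1.30) − 75·(+0.64)] / -1700 = +0.001471
Head at (-70, 10) = 352.22 + (+0.01724)·(-175) + (+0.001471)·(5) = 349.21 m.
That is lower than the 352.86 m at OW-B, so the point is downgradient.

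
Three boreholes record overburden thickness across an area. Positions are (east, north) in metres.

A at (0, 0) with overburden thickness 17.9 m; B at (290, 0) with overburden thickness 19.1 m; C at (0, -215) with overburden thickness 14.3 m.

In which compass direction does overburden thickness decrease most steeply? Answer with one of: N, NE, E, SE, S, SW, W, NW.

S

∂d/∂x = (19.1 − 17.9) / (290 − 0) = +0.004138
∂d/∂y = (14.3 − 17.9) / (-215 − 0) = +0.01674
Steepest decrease is along −∇f = (-0.004138 E, -0.01674 N) → south.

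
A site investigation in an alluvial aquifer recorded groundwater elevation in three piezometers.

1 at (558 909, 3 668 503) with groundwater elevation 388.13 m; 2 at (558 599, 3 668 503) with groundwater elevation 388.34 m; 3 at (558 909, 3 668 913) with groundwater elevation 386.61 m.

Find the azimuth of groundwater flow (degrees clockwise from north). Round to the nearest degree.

∂h/∂x = (388.34 − 388.13) / (558599 − 558909) = -0.0006774
∂h/∂y = (386.61 − 388.13) / (3668913 − 3668503) = -0.003707
Flow direction (−∇h) has components (+0.0006774 E, +0.003707 N).
Azimuth = atan2(E, N) = atan2(+0.0006774, +0.003707) = 10.4° ≈ 010°.

010°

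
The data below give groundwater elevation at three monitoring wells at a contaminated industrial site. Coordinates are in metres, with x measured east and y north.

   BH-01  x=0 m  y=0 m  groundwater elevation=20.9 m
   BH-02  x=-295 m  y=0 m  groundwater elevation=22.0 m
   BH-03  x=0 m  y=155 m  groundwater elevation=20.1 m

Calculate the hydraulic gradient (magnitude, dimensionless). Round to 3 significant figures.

0.00637

∂h/∂x = (22.0 − 20.9) / (-295 − 0) = -0.003729
∂h/∂y = (20.1 − 20.9) / (155 − 0) = -0.005161
|∇h| = √(-0.003729² + -0.005161²) = 0.006367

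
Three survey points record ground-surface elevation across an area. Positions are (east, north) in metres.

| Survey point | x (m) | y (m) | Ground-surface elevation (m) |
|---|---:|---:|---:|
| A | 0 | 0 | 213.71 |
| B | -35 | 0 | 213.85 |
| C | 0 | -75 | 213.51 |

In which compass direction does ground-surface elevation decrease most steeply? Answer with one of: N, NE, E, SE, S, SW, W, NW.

∂z/∂x = (213.85 − 213.71) / (-35 − 0) = -0.004000
∂z/∂y = (213.51 − 213.71) / (-75 − 0) = +0.002667
Steepest decrease is along −∇f = (+0.004000 E, -0.002667 N) → southeast.

SE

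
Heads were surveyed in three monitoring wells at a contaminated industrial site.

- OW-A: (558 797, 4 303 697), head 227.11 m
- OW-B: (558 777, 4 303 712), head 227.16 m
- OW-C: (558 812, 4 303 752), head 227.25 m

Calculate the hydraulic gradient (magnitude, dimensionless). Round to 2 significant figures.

With h = a·x + b·y + c and OW-A as origin, the differences give:
  (-20)·a + 15·b = +0.05
  15·a + 55·b = +0.14
Eliminate b (×55 and ×15, subtract): -1325·a = 0.650 → a = ∂h/∂x = -0.0004906
Back-substitute: b = ∂h/∂y = +0.002679.
|∇h| = √(-0.0004906² + 0.002679²) = 0.002724

0.0027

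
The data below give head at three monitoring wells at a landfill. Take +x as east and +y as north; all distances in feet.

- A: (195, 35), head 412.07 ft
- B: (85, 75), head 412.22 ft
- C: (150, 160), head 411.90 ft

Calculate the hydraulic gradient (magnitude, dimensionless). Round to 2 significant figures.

Differences from A: to B (Δx, Δy, Δh) = (-110, 40, +0.15); to C = (-45, 125, -0.17).
Solve a·Δx + b·Δy = Δh: det = (-110)·125 − (-45)·40 = -11950.
∂h/∂x = [(+0.15)·125 − (-0.17)·40] / -11950 = -0.002138
∂h/∂y = [(-110)·(-0.17) − (-45)·(+0.15)] / -11950 = -0.002130
|∇h| = √(-0.002138² + -0.002130²) = 0.003018

0.0030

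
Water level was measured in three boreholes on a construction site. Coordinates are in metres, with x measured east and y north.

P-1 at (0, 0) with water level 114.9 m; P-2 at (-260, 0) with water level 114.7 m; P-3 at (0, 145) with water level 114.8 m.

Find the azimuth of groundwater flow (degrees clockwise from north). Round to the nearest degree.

∂h/∂x = (114.7 − 114.9) / (-260 − 0) = +0.0007692
∂h/∂y = (114.8 − 114.9) / (145 − 0) = -0.0006897
Flow direction (−∇h) has components (-0.0007692 E, +0.0006897 N).
Azimuth = atan2(E, N) = atan2(-0.0007692, +0.0006897) = 311.9° ≈ 312°.

312°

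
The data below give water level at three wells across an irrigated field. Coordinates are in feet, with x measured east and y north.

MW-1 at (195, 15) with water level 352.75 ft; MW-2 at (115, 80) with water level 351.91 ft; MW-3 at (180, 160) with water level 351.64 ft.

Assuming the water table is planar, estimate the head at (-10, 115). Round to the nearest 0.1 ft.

351.1 ft

Taking MW-1 as reference: MW-2−MW-1 = (-80, 65, -0.84); MW-3−MW-1 = (-15, 145, -1.11).
Solve a·Δx + b·Δy = Δh: det = (-80)·145 − (-15)·65 = -10625.
∂h/∂x = [(-0.84)·145 − (-1.11)·65] / -10625 = +0.004673
∂h/∂y = [(-80)·(-1.11) − (-15)·(-0.84)] / -10625 = -0.007172
h(-10, 115) = 352.75 + (+0.004673)·(-205) + (-0.007172)·(100) = 352.75 -0.958 -0.717 = 351.075 ft.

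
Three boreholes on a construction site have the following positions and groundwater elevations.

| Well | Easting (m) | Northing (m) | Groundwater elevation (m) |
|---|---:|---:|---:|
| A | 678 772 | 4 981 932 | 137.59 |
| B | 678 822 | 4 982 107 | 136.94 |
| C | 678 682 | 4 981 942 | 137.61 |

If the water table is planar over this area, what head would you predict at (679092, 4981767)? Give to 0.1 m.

Differences from A: to B (Δx, Δy, Δh) = (50, 175, -0.65); to C = (-90, 10, +0.02).
Solve a·Δx + b·Δy = Δh: det = 50·10 − (-90)·175 = 16250.
∂h/∂x = [(-0.65)·10 − (+0.02)·175] / 16250 = -0.0006154
∂h/∂y = [50·(+0.02) − (-90)·(-0.65)] / 16250 = -0.003538
h(679092, 4981767) = 137.59 + (-0.0006154)·(320) + (-0.003538)·(-165) = 137.59 -0.197 +0.584 = 137.977 m.

138.0 m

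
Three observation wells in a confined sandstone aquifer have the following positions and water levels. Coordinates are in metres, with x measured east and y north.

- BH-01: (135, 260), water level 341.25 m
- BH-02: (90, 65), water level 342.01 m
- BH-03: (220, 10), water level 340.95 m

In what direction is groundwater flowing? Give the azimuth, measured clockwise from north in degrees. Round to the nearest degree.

078°

With h = a·x + b·y + c and BH-01 as origin, the differences give:
  (-45)·a + (-195)·b = +0.76
  85·a + (-250)·b = -0.30
Eliminate b (×(-250) and ×(-195), subtract): 27825·a = -248.500 → a = ∂h/∂x = -0.008931
Back-substitute: b = ∂h/∂y = -0.001836.
Flow direction (−∇h) has components (+0.008931 E, +0.001836 N).
Azimuth = atan2(E, N) = atan2(+0.008931, +0.001836) = 78.4° ≈ 078°.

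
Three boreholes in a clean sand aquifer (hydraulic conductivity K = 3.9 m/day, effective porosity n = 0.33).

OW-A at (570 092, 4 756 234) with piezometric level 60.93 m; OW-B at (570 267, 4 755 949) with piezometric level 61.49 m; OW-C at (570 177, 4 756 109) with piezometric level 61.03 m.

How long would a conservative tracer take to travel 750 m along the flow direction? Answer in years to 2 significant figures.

Three-point gradient (reference OW-A): Δ to OW-B = (175, -285, +0.56), Δ to OW-C = (85, -125, +0.10).
∂h/∂x = -0.01766, ∂h/∂y = -0.01281 (det = 2350).
|∇h| = √(-0.01766² + -0.01281²) = 0.02182
Seepage velocity v = K·i/n = 3.9 × 0.02182 / 0.33 = 0.2579 m/day.
t = 750 / 0.2579 = 2908 days = 7.96 years.

8.0 years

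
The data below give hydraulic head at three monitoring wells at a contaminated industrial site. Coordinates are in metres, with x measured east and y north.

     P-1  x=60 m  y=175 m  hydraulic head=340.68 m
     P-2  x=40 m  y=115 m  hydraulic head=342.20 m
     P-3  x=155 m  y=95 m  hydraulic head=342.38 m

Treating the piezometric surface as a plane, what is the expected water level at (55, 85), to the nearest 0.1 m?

Taking P-1 as reference: P-2−P-1 = (-20, -60, +1.52); P-3−P-1 = (95, -80, +1.70).
Determinant of the coordinate differences = (-20)·(-80) − 95·(-60) = 7300.
∂h/∂x = [(+1.52)·(-80) − (+1.70)·(-60)] / 7300 = -0.002685
∂h/∂y = [(-20)·(+1.70) − 95·(+1.52)] / 7300 = -0.02444
h(55, 85) = 340.68 + (-0.002685)·(-5) + (-0.02444)·(-90) = 340.68 +0.013 +2.199 = 342.893 m.

342.9 m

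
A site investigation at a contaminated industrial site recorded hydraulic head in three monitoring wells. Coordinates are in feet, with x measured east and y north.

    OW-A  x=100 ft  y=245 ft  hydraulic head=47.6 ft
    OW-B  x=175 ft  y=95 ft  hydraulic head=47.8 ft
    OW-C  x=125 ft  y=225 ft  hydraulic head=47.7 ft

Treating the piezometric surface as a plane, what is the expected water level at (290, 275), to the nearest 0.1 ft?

With h = a·x + b·y + c and OW-A as origin, the differences give:
  75·a + (-150)·b = +0.2
  25·a + (-20)·b = +0.1
Eliminate b (×(-20) and ×(-150), subtract): 2250·a = 11.00 → a = ∂h/∂x = +0.004889
Back-substitute: b = ∂h/∂y = +0.001111.
h(290, 275) = 47.6 + (+0.004889)·(190) + (+0.001111)·(30) = 47.6 +0.929 +0.033 = 48.562 ft.

48.6 ft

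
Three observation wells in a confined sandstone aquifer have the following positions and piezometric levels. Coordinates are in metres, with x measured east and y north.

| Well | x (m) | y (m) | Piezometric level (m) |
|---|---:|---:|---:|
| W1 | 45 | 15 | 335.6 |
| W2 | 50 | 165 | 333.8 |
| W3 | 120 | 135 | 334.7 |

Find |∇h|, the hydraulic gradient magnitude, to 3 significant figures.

0.0144

Taking W1 as reference: W2−W1 = (5, 150, -1.8); W3−W1 = (75, 120, -0.9).
Solve a·Δx + b·Δy = Δh: det = 5·120 − 75·150 = -10650.
∂h/∂x = [(-1.8)·120 − (-0.9)·150] / -10650 = +0.007606
∂h/∂y = [5·(-0.9) − 75·(-1.8)] / -10650 = -0.01225
|∇h| = √(0.007606² + -0.01225²) = 0.01442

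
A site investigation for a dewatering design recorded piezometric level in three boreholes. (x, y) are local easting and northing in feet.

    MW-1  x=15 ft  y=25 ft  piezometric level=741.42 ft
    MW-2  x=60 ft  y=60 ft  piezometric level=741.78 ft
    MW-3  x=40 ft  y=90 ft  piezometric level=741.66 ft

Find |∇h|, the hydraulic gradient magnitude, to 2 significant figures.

With h = a·x + b·y + c and MW-1 as origin, the differences give:
  45·a + 35·b = +0.36
  25·a + 65·b = +0.24
Eliminate b (×65 and ×35, subtract): 2050·a = 15.000 → a = ∂h/∂x = +0.007317
Back-substitute: b = ∂h/∂y = +0.0008780.
|∇h| = √(0.007317² + 0.0008780²) = 0.007369

0.0074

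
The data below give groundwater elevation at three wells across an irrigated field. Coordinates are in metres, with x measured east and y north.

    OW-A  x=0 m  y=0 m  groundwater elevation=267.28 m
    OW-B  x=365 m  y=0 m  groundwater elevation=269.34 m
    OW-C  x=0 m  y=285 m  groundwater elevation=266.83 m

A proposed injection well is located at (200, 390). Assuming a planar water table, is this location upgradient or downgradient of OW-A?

∂h/∂x = (269.34 − 267.28) / (365 − 0) = +0.005644
∂h/∂y = (266.83 − 267.28) / (285 − 0) = -0.001579
Head at (200, 390) = 267.28 + (+0.005644)·(200) + (-0.001579)·(390) = 267.79 m.
That is higher than the 267.28 m at OW-A, so the point is upgradient.

upgradient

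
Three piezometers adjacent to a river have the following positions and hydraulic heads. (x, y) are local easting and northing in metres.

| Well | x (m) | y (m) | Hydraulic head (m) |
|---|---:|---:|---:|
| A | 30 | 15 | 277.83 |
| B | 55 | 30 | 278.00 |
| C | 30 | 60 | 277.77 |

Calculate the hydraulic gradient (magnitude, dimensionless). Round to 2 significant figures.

With h = a·x + b·y + c and A as origin, the differences give:
  25·a + 15·b = +0.17
  0·a + 45·b = -0.06
Eliminate b (×45 and ×15, subtract): 1125·a = 8.550 → a = ∂h/∂x = +0.007600
Back-substitute: b = ∂h/∂y = -0.001333.
|∇h| = √(0.007600² + -0.001333²) = 0.007716

0.0077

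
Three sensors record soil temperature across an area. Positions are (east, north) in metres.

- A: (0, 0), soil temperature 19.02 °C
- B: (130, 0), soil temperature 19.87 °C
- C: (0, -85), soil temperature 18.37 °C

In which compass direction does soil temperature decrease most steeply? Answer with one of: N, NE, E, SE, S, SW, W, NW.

SW

∂T/∂x = (19.87 − 19.02) / (130 − 0) = +0.006538
∂T/∂y = (18.37 − 19.02) / (-85 − 0) = +0.007647
Steepest decrease is along −∇f = (-0.006538 E, -0.007647 N) → southwest.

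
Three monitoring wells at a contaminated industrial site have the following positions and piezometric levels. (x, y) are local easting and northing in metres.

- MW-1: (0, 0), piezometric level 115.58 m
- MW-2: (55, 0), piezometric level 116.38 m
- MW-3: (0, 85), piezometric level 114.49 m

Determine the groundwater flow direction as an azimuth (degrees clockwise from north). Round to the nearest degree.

311°

∂h/∂x = (116.38 − 115.58) / (55 − 0) = +0.01455
∂h/∂y = (114.49 − 115.58) / (85 − 0) = -0.01282
Flow direction (−∇h) has components (-0.01455 E, +0.01282 N).
Azimuth = atan2(E, N) = atan2(-0.01455, +0.01282) = 311.4° ≈ 311°.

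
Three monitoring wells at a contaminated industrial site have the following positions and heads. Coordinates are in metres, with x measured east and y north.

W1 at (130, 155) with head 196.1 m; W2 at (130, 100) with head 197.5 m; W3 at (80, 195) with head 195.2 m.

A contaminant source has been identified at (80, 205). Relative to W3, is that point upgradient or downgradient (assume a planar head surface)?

Taking W1 as reference: W2−W1 = (0, -55, +1.4); W3−W1 = (-50, 40, -0.9).
Solve a·Δx + b·Δy = Δh: det = 0·40 − (-50)·(-55) = -2750.
∂h/∂x = [(+1.4)·40 − (-0.9)·(-55)] / -2750 = -0.002364
∂h/∂y = [0·(-0.9) − (-50)·(+1.4)] / -2750 = -0.02545
Head at (80, 205) = 196.1 + (-0.002364)·(-50) + (-0.02545)·(50) = 194.95 m.
That is lower than the 195.2 m at W3, so the point is downgradient.

downgradient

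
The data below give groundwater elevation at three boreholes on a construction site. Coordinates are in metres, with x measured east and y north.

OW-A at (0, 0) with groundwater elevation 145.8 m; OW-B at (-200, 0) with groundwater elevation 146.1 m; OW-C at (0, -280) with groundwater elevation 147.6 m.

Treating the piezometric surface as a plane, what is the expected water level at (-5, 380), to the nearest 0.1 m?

143.4 m

∂h/∂x = (146.1 − 145.8) / (-200 − 0) = -0.001500
∂h/∂y = (147.6 − 145.8) / (-280 − 0) = -0.006429
h(-5, 380) = 145.8 + (-0.001500)·(-5) + (-0.006429)·(380) = 145.8 +0.007 -2.443 = 143.365 m.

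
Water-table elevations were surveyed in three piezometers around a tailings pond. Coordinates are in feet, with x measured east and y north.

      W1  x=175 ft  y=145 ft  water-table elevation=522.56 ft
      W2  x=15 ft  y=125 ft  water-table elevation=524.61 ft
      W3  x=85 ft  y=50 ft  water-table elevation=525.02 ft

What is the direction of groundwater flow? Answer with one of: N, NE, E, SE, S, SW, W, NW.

Taking W1 as reference: W2−W1 = (-160, -20, +2.05); W3−W1 = (-90, -95, +2.46).
Determinant of the coordinate differences = (-160)·(-95) − (-90)·(-20) = 13400.
∂h/∂x = [(+2.05)·(-95) − (+2.46)·(-20)] / 13400 = -0.01086
∂h/∂y = [(-160)·(+2.46) − (-90)·(+2.05)] / 13400 = -0.01560
Flow = −∇h = (+0.01086 east, +0.01560 north), which points northeast.

NE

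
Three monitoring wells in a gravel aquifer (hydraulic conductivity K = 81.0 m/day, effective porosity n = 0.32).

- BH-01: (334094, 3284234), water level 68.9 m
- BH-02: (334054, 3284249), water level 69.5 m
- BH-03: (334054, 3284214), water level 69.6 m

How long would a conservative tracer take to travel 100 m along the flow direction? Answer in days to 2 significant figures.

Taking BH-01 as reference: BH-02−BH-01 = (-40, 15, +0.6); BH-03−BH-01 = (-40, -20, +0.7).
Determinant of the coordinate differences = (-40)·(-20) − (-40)·15 = 1400.
∂h/∂x = [(+0.6)·(-20) − (+0.7)·15] / 1400 = -0.01607
∂h/∂y = [(-40)·(+0.7) − (-40)·(+0.6)] / 1400 = -0.002857
|∇h| = √(-0.01607² + -0.002857²) = 0.01632
Seepage velocity v = K·i/n = 81.0 × 0.01632 / 0.32 = 4.131 m/day.
t = 100 / 4.131 = 24.21 days.

24 days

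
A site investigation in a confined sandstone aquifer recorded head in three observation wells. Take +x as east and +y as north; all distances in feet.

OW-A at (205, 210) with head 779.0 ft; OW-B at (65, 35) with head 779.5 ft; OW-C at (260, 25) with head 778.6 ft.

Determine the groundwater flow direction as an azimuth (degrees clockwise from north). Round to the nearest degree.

100°

With h = a·x + b·y + c and OW-A as origin, the differences give:
  (-140)·a + (-175)·b = +0.5
  55·a + (-185)·b = -0.4
Eliminate b (×(-185) and ×(-175), subtract): 35525·a = -162.50 → a = ∂h/∂x = -0.004574
Back-substitute: b = ∂h/∂y = +0.0008023.
Flow direction (−∇h) has components (+0.004574 E, -0.0008023 N).
Azimuth = atan2(E, N) = atan2(+0.004574, -0.0008023) = 99.9° ≈ 100°.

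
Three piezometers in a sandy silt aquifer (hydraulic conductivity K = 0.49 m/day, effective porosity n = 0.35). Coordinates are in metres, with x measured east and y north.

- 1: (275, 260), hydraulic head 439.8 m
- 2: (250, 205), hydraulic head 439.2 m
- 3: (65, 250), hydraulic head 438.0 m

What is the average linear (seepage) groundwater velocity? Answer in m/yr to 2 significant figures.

5.6 m/yr

Taking 1 as reference: 2−1 = (-25, -55, -0.6); 3−1 = (-210, -10, -1.8).
Determinant of the coordinate differences = (-25)·(-10) − (-210)·(-55) = -11300.
∂h/∂x = [(-0.6)·(-10) − (-1.8)·(-55)] / -11300 = +0.008230
∂h/∂y = [(-25)·(-1.8) − (-210)·(-0.6)] / -11300 = +0.007168
|∇h| = √(0.008230² + 0.007168²) = 0.01091
Seepage velocity v = K·i/n = 0.49 × 0.01091 / 0.35 = 0.01527 m/day = 5.577 m/yr.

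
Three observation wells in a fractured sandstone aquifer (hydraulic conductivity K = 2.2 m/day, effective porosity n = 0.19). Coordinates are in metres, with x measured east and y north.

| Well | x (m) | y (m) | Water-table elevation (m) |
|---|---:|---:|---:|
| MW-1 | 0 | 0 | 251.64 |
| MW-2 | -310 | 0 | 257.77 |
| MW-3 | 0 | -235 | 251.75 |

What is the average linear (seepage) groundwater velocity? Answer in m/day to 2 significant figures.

∂h/∂x = (257.77 − 251.64) / (-310 − 0) = -0.01977
∂h/∂y = (251.75 − 251.64) / (-235 − 0) = -0.0004681
|∇h| = √(-0.01977² + -0.0004681²) = 0.01978
Seepage velocity v = K·i/n = 2.2 × 0.01978 / 0.19 = 0.229 m/day.

0.23 m/day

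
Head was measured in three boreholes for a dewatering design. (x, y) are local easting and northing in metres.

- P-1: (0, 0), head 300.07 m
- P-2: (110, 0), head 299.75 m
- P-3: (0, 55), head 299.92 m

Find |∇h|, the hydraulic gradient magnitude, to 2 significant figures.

∂h/∂x = (299.75 − 300.07) / (110 − 0) = -0.002909
∂h/∂y = (299.92 − 300.07) / (55 − 0) = -0.002727
|∇h| = √(-0.002909² + -0.002727²) = 0.003987

0.0040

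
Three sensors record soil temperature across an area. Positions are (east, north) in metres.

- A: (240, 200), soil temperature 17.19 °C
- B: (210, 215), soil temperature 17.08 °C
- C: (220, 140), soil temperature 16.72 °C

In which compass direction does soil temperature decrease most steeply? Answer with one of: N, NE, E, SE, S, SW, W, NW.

SW

With T = a·x + b·y + c and A as origin, the differences give:
  (-30)·a + 15·b = -0.11
  (-20)·a + (-60)·b = -0.47
Eliminate b (×(-60) and ×15, subtract): 2100·a = 13.650 → a = ∂T/∂x = +0.006500
Back-substitute: b = ∂T/∂y = +0.005667.
Steepest decrease is along −∇f = (-0.006500 E, -0.005667 N) → southwest.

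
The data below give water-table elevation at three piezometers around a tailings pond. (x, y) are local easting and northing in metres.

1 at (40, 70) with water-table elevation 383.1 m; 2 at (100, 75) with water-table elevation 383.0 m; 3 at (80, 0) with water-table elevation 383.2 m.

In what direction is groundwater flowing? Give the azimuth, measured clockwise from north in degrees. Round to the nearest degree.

033°

Differences from 1: to 2 (Δx, Δy, Δh) = (60, 5, -0.1); to 3 = (40, -70, +0.1).
Solve a·Δx + b·Δy = Δh: det = 60·(-70) − 40·5 = -4400.
∂h/∂x = [(-0.1)·(-70) − (+0.1)·5] / -4400 = -0.001477
∂h/∂y = [60·(+0.1) − 40·(-0.1)] / -4400 = -0.002273
Flow direction (−∇h) has components (+0.001477 E, +0.002273 N).
Azimuth = atan2(E, N) = atan2(+0.001477, +0.002273) = 33.0° ≈ 033°.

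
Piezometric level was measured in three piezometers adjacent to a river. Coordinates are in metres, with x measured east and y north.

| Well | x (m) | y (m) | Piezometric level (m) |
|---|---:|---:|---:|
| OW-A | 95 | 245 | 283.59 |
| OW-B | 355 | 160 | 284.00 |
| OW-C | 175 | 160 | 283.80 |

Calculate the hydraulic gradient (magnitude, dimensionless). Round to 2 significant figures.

Taking OW-A as reference: OW-B−OW-A = (260, -85, +0.41); OW-C−OW-A = (80, -85, +0.21).
Determinant of the coordinate differences = 260·(-85) − 80·(-85) = -15300.
∂h/∂x = [(+0.41)·(-85) − (+0.21)·(-85)] / -15300 = +0.001111
∂h/∂y = [260·(+0.21) − 80·(+0.41)] / -15300 = -0.001425
|∇h| = √(0.001111² + -0.001425²) = 0.001807

0.0018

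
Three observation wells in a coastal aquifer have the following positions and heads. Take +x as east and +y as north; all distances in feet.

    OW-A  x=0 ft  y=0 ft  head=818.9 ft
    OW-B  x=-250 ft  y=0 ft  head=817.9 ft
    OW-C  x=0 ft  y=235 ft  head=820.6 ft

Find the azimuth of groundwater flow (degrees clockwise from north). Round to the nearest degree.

209°

∂h/∂x = (817.9 − 818.9) / (-250 − 0) = +0.004000
∂h/∂y = (820.6 − 818.9) / (235 − 0) = +0.007234
Flow direction (−∇h) has components (-0.004000 E, -0.007234 N).
Azimuth = atan2(E, N) = atan2(-0.004000, -0.007234) = 208.9° ≈ 209°.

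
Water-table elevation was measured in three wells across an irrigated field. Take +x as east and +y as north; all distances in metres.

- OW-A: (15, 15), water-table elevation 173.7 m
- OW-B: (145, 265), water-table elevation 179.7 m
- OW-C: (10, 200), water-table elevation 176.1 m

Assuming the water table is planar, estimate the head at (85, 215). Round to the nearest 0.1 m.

Differences from OW-A: to OW-B (Δx, Δy, Δh) = (130, 250, +6.0); to OW-C = (-5, 185, +2.4).
Solve a·Δx + b·Δy = Δh: det = 130·185 − (-5)·250 = 25300.
∂h/∂x = [(+6.0)·185 − (+2.4)·250] / 25300 = +0.02016
∂h/∂y = [130·(+2.4) − (-5)·(+6.0)] / 25300 = +0.01352
h(85, 215) = 173.7 + (+0.02016)·(70) + (+0.01352)·(200) = 173.7 +1.411 +2.704 = 177.815 m.

177.8 m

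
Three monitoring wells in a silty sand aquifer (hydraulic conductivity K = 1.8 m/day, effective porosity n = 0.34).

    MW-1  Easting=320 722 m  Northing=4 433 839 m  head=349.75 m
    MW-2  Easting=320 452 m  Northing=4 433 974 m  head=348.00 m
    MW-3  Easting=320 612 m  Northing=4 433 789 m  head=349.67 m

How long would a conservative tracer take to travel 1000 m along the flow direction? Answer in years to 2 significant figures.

74 years

With h = a·x + b·y + c and MW-1 as origin, the differences give:
  (-270)·a + 135·b = -1.75
  (-110)·a + (-50)·b = -0.08
Eliminate b (×(-50) and ×135, subtract): 28350·a = 98.300 → a = ∂h/∂x = +0.003467
Back-substitute: b = ∂h/∂y = -0.006028.
|∇h| = √(0.003467² + -0.006028²) = 0.006954
Seepage velocity v = K·i/n = 1.8 × 0.006954 / 0.34 = 0.03682 m/day.
t = 1000 / 0.03682 = 2.716e+04 days = 74.4 years.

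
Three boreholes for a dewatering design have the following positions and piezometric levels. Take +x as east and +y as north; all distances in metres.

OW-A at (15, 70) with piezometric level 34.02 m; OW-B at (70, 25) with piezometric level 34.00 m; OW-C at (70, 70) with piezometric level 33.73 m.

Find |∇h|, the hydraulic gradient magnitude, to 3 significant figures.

Three-point gradient (reference OW-A): Δ to OW-B = (55, -45, -0.02), Δ to OW-C = (55, 0, -0.29).
∂h/∂x = -0.005273, ∂h/∂y = -0.006000 (det = 2475).
|∇h| = √(-0.005273² + -0.006000²) = 0.007988

0.00799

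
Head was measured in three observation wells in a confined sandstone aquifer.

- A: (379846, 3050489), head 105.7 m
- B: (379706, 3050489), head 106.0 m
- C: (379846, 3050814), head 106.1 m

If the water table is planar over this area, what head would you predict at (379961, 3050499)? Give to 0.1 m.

∂h/∂x = (106.0 − 105.7) / (379706 − 379846) = -0.002143
∂h/∂y = (106.1 − 105.7) / (3050814 − 3050489) = +0.001231
h(379961, 3050499) = 105.7 + (-0.002143)·(115) + (+0.001231)·(10) = 105.7 -0.246 +0.012 = 105.466 m.

105.5 m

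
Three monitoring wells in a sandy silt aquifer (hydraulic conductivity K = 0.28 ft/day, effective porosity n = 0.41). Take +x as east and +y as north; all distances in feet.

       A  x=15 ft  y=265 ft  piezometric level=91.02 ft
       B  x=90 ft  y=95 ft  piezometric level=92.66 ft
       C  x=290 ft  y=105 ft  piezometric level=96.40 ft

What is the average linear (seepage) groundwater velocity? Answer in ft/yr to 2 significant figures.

4.7 ft/yr

Differences from A: to B (Δx, Δy, Δh) = (75, -170, +1.64); to C = (275, -160, +5.38).
Determinant of the coordinate differences = 75·(-160) − 275·(-170) = 34750.
∂h/∂x = [(+1.64)·(-160) − (+5.38)·(-170)] / 34750 = +0.01877
∂h/∂y = [75·(+5.38) − 275·(+1.64)] / 34750 = -0.001367
|∇h| = √(0.01877² + -0.001367²) = 0.01882
Seepage velocity v = K·i/n = 0.28 × 0.01882 / 0.41 = 0.01285 ft/day = 4.693 ft/yr.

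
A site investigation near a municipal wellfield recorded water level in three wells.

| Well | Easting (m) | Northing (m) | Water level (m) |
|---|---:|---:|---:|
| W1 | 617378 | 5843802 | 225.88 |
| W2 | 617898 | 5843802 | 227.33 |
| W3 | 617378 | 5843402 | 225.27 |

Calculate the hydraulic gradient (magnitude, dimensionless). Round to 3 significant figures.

∂h/∂x = (227.33 − 225.88) / (617898 − 617378) = +0.002788
∂h/∂y = (225.27 − 225.88) / (5843402 − 5843802) = +0.001525
|∇h| = √(0.002788² + 0.001525²) = 0.003178

0.00318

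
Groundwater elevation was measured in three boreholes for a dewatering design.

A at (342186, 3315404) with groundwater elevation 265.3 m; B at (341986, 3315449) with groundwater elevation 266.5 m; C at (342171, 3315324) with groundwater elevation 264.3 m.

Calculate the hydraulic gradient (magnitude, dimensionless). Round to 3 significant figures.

0.0134

Three-point gradient (reference A): Δ to B = (-200, 45, +1.2), Δ to C = (-15, -80, -1.0).
∂h/∂x = -0.003058, ∂h/∂y = +0.01307 (det = 16675).
|∇h| = √(-0.003058² + 0.01307²) = 0.01342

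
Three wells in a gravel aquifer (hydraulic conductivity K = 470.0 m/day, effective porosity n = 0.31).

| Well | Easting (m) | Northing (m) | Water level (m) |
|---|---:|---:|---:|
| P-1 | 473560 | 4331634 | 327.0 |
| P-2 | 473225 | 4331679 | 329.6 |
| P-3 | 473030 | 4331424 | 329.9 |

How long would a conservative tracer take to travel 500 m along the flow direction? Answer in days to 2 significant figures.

With h = a·x + b·y + c and P-1 as origin, the differences give:
  (-335)·a + 45·b = +2.6
  (-530)·a + (-210)·b = +2.9
Eliminate b (×(-210) and ×45, subtract): 94200·a = -676.50 → a = ∂h/∂x = -0.007182
Back-substitute: b = ∂h/∂y = +0.004315.
|∇h| = √(-0.007182² + 0.004315²) = 0.008379
Seepage velocity v = K·i/n = 470.0 × 0.008379 / 0.31 = 12.7 m/day.
t = 500 / 12.7 = 39.37 days.

39 days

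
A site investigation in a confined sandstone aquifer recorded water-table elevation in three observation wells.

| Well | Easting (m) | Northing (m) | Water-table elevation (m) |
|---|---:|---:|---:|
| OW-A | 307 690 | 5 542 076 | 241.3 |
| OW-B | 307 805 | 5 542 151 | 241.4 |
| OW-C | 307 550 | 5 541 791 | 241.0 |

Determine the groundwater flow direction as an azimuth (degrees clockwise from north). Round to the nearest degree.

196°

Taking OW-A as reference: OW-B−OW-A = (115, 75, +0.1); OW-C−OW-A = (-140, -285, -0.3).
Determinant of the coordinate differences = 115·(-285) − (-140)·75 = -22275.
∂h/∂x = [(+0.1)·(-285) − (-0.3)·75] / -22275 = +0.0002694
∂h/∂y = [115·(-0.3) − (-140)·(+0.1)] / -22275 = +0.0009203
Flow direction (−∇h) has components (-0.0002694 E, -0.0009203 N).
Azimuth = atan2(E, N) = atan2(-0.0002694, -0.0009203) = 196.3° ≈ 196°.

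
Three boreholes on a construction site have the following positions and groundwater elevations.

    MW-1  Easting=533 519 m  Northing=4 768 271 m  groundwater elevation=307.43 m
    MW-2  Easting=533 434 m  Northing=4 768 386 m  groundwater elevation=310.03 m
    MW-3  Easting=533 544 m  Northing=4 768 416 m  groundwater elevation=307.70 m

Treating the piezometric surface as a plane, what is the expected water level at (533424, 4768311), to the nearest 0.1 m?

Three-point gradient (reference MW-1): Δ to MW-2 = (-85, 115, +2.60), Δ to MW-3 = (25, 145, +0.27).
∂h/∂x = -0.02276, ∂h/∂y = +0.005786 (det = -15200).
h(533424, 4768311) = 307.43 + (-0.02276)·(-95) + (+0.005786)·(40) = 307.43 +2.162 +0.231 = 309.824 m.

309.8 m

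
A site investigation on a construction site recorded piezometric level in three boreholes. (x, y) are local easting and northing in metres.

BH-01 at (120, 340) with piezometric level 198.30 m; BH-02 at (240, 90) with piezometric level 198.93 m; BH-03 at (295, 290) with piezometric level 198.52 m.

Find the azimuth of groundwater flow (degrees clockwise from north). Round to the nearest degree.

344°

Differences from BH-01: to BH-02 (Δx, Δy, Δh) = (120, -250, +0.63); to BH-03 = (175, -50, +0.22).
Determinant of the coordinate differences = 120·(-50) − 175·(-250) = 37750.
∂h/∂x = [(+0.63)·(-50) − (+0.22)·(-250)] / 37750 = +0.0006225
∂h/∂y = [120·(+0.22) − 175·(+0.63)] / 37750 = -0.002221
Flow direction (−∇h) has components (-0.0006225 E, +0.002221 N).
Azimuth = atan2(E, N) = atan2(-0.0006225, +0.002221) = 344.3° ≈ 344°.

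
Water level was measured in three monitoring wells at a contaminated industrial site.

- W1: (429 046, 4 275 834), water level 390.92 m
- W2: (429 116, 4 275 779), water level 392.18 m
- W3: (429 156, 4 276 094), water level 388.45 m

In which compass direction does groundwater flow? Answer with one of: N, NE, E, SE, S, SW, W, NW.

NW

Differences from W1: to W2 (Δx, Δy, Δh) = (70, -55, +1.26); to W3 = (110, 260, -2.47).
Determinant of the coordinate differences = 70·260 − 110·(-55) = 24250.
∂h/∂x = [(+1.26)·260 − (-2.47)·(-55)] / 24250 = +0.007907
∂h/∂y = [70·(-2.47) − 110·(+1.26)] / 24250 = -0.01285
Flow = −∇h = (-0.007907 east, +0.01285 north), which points northwest.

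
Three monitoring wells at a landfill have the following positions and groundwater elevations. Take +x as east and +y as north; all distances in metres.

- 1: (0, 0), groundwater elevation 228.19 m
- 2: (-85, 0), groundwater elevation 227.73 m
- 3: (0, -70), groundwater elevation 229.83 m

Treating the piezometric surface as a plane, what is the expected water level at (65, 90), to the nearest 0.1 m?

226.4 m

∂h/∂x = (227.73 − 228.19) / (-85 − 0) = +0.005412
∂h/∂y = (229.83 − 228.19) / (-70 − 0) = -0.02343
h(65, 90) = 228.19 + (+0.005412)·(65) + (-0.02343)·(90) = 228.19 +0.352 -2.109 = 226.433 m.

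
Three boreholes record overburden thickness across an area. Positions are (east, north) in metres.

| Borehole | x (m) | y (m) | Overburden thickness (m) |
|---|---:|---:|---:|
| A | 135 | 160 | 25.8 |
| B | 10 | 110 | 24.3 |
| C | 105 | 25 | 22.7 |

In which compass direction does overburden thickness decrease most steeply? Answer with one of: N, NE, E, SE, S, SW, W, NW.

S

Taking A as reference: B−A = (-125, -50, -1.5); C−A = (-30, -135, -3.1).
Determinant of the coordinate differences = (-125)·(-135) − (-30)·(-50) = 15375.
∂d/∂x = [(-1.5)·(-135) − (-3.1)·(-50)] / 15375 = +0.003089
∂d/∂y = [(-125)·(-3.1) − (-30)·(-1.5)] / 15375 = +0.02228
Steepest decrease is along −∇f = (-0.003089 E, -0.02228 N) → south.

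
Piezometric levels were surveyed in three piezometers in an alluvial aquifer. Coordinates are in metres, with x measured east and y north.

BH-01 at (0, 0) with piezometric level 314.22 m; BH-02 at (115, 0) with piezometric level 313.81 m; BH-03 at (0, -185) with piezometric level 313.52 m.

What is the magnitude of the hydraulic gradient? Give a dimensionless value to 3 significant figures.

∂h/∂x = (313.81 − 314.22) / (115 − 0) = -0.003565
∂h/∂y = (313.52 − 314.22) / (-185 − 0) = +0.003784
|∇h| = √(-0.003565² + 0.003784²) = 0.005199

0.00520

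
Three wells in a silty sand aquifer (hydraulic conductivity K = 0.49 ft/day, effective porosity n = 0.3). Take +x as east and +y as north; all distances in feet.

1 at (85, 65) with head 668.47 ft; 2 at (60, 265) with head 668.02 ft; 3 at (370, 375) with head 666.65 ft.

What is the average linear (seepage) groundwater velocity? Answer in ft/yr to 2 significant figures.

Taking 1 as reference: 2−1 = (-25, 200, -0.45); 3−1 = (285, 310, -1.82).
Solve a·Δx + b·Δy = Δh: det = (-25)·310 − 285·200 = -64750.
∂h/∂x = [(-0.45)·310 − (-1.82)·200] / -64750 = -0.003467
∂h/∂y = [(-25)·(-1.82) − 285·(-0.45)] / -64750 = -0.002683
|∇h| = √(-0.003467² + -0.002683²) = 0.004384
Seepage velocity v = K·i/n = 0.49 × 0.004384 / 0.3 = 0.007161 ft/day = 2.616 ft/yr.

2.6 ft/yr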